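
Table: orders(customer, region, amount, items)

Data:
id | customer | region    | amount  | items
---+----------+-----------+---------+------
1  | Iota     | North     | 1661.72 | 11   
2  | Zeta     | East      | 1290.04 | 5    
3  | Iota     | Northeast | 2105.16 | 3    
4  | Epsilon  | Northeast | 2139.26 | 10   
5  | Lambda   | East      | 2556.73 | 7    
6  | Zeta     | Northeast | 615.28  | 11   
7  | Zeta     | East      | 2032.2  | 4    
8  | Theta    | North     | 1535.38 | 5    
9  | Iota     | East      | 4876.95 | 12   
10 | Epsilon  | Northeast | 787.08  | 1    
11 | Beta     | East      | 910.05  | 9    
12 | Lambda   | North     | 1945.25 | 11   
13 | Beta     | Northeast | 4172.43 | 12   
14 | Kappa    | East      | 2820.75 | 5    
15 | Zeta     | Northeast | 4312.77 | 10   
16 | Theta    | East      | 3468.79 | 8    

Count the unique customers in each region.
SELECT region, COUNT(DISTINCT customer)
FROM orders
GROUP BY region

Result:
  East: 6 distinct
  North: 3 distinct
  Northeast: 4 distinct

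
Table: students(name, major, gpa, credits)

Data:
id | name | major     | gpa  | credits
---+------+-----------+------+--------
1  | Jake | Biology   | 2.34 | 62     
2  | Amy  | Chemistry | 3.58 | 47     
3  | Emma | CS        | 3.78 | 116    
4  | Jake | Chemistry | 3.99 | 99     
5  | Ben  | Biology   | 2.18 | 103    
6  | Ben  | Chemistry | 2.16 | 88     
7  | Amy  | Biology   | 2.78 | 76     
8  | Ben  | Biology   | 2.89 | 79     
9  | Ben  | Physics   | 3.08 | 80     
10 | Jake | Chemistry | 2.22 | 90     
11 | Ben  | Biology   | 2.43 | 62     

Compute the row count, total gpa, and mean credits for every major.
SELECT major,
       COUNT(*) as cnt,
       SUM(gpa) as total_gpa,
       AVG(credits) as avg_credits
FROM students
GROUP BY major

Result:
  Biology: 5 records, 12.62 total gpa, 76.40 avg credits
  CS: 1 records, 3.78 total gpa, 116.00 avg credits
  Chemistry: 4 records, 11.95 total gpa, 81.00 avg credits
  Physics: 1 records, 3.08 total gpa, 80.00 avg credits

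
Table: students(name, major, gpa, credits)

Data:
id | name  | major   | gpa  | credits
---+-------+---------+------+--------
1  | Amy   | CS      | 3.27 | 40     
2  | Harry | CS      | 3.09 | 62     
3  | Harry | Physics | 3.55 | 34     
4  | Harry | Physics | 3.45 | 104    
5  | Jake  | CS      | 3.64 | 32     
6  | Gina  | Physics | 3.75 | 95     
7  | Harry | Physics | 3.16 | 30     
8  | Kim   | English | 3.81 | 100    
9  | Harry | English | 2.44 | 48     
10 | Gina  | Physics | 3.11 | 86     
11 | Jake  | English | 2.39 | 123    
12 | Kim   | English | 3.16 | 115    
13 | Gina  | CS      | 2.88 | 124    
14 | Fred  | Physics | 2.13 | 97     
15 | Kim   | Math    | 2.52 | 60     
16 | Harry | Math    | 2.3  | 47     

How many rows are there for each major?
SELECT major, COUNT(*) as count
FROM students
GROUP BY major

Result:
  CS: 4
  English: 4
  Math: 2
  Physics: 6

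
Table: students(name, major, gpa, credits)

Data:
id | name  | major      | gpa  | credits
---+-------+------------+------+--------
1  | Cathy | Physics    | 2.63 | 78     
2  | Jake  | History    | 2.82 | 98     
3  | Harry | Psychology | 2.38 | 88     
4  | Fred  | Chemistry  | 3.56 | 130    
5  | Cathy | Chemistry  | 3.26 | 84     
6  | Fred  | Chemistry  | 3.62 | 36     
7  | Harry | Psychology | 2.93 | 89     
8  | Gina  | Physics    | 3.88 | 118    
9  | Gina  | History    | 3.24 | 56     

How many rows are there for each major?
SELECT major, COUNT(*) as count
FROM students
GROUP BY major

Result:
  Chemistry: 3
  History: 2
  Physics: 2
  Psychology: 2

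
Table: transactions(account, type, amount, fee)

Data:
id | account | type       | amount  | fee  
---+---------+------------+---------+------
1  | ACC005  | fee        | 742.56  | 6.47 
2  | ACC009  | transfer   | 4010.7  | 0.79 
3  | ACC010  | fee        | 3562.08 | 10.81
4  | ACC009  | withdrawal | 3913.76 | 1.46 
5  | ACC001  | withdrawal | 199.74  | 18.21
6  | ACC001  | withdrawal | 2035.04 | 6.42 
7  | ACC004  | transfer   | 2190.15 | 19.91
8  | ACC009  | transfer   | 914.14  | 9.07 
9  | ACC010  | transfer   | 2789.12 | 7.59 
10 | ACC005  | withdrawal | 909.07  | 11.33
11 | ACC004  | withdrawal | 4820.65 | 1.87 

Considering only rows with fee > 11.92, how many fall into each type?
SELECT type, COUNT(*)
FROM transactions
WHERE fee > 11.92
GROUP BY type

Note: WHERE filters rows before grouping.

Result:
  transfer: 1
  withdrawal: 1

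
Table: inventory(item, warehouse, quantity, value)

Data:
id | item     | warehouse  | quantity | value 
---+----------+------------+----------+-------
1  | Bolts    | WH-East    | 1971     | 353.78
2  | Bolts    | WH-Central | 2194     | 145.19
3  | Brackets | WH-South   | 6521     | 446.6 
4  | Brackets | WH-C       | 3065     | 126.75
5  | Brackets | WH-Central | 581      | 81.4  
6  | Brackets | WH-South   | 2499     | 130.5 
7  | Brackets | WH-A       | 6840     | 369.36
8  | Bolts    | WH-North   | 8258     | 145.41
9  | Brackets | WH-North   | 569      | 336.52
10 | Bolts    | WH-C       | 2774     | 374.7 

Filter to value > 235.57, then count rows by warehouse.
SELECT warehouse, COUNT(*)
FROM inventory
WHERE value > 235.57
GROUP BY warehouse

Note: WHERE filters rows before grouping.

Result:
  WH-A: 1
  WH-C: 1
  WH-East: 1
  WH-North: 1
  WH-South: 1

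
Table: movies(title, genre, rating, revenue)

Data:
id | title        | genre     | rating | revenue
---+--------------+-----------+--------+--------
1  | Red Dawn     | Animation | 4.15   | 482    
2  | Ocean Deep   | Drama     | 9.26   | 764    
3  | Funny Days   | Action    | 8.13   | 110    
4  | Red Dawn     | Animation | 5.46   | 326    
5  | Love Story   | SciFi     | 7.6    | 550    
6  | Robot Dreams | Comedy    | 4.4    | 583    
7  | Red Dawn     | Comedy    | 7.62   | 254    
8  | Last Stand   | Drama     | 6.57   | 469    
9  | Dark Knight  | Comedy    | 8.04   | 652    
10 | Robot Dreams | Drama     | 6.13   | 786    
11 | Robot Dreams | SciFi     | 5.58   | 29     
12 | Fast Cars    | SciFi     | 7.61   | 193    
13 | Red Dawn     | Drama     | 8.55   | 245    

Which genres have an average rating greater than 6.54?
SELECT genre, AVG(rating)
FROM movies
GROUP BY genre
HAVING AVG(rating) > 6.54

Result:
  Action: avg=8.13
  Comedy: avg=6.69
  Drama: avg=7.63
  SciFi: avg=6.93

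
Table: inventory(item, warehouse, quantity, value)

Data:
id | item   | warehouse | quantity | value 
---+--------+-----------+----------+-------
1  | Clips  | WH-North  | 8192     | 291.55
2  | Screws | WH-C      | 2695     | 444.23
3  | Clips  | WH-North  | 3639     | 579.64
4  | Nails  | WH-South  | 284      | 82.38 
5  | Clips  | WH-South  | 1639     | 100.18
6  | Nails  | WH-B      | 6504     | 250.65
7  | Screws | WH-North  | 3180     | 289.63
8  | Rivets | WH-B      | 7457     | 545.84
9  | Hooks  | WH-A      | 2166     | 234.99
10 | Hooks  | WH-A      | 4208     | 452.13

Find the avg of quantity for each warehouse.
SELECT warehouse, AVG(quantity) as result
FROM inventory
GROUP BY warehouse

Result:
  WH-A: 3187.00
  WH-B: 6980.50
  WH-C: 2695.00
  WH-North: 5003.67
  WH-South: 961.50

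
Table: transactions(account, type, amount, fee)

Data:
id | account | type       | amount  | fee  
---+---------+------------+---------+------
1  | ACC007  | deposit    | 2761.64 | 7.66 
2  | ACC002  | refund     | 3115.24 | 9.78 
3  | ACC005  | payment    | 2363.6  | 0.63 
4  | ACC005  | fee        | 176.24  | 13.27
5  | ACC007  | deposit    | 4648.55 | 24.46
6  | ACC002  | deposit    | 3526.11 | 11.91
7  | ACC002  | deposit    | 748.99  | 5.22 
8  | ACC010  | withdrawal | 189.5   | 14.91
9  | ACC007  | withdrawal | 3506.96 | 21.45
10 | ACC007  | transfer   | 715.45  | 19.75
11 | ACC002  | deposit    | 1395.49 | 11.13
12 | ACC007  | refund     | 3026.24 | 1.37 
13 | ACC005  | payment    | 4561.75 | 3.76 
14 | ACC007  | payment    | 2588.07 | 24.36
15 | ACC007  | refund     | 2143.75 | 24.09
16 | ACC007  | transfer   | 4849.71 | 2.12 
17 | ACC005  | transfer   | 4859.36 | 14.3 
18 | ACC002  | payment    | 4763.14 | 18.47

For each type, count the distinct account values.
SELECT type, COUNT(DISTINCT account)
FROM transactions
GROUP BY type

Result:
  deposit: 2 distinct
  fee: 1 distinct
  payment: 3 distinct
  refund: 2 distinct
  transfer: 2 distinct
  withdrawal: 2 distinct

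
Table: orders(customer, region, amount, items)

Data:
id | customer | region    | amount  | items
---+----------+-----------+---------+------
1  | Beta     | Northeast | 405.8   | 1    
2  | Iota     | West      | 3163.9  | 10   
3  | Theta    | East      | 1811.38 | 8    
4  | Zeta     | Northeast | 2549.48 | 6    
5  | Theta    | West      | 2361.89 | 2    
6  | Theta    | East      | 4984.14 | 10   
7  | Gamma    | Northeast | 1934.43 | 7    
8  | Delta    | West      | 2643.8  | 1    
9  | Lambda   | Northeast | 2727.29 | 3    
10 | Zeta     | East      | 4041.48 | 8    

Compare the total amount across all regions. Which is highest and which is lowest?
SELECT region, SUM(amount)
FROM orders
GROUP BY region
ORDER BY SUM(amount)

All groups:
  Northeast: 7617.00
  West: 8169.59
  East: 10837.00

Highest: East (10837.00)
Lowest: Northeast (7617.00)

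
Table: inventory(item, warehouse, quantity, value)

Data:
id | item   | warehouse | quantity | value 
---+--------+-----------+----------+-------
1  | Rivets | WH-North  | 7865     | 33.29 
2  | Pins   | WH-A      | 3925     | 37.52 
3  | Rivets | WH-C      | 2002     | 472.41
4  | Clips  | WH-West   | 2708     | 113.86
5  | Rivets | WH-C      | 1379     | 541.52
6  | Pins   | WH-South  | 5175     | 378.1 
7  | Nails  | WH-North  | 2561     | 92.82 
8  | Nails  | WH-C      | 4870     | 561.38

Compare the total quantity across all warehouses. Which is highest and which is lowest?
SELECT warehouse, SUM(quantity)
FROM inventory
GROUP BY warehouse
ORDER BY SUM(quantity)

All groups:
  WH-West: 2708
  WH-A: 3925
  WH-South: 5175
  WH-C: 8251
  WH-North: 10426

Highest: WH-North (10426)
Lowest: WH-West (2708)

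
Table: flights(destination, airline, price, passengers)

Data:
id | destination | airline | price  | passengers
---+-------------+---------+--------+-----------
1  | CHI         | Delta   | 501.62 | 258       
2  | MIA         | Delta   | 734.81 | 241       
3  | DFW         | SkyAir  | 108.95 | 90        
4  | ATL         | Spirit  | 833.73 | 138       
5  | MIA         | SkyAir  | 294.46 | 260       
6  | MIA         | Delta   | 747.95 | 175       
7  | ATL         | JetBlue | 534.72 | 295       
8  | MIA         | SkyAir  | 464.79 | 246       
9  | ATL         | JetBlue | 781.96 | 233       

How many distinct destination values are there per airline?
SELECT airline, COUNT(DISTINCT destination)
FROM flights
GROUP BY airline

Result:
  Delta: 2 distinct
  JetBlue: 1 distinct
  SkyAir: 2 distinct
  Spirit: 1 distinct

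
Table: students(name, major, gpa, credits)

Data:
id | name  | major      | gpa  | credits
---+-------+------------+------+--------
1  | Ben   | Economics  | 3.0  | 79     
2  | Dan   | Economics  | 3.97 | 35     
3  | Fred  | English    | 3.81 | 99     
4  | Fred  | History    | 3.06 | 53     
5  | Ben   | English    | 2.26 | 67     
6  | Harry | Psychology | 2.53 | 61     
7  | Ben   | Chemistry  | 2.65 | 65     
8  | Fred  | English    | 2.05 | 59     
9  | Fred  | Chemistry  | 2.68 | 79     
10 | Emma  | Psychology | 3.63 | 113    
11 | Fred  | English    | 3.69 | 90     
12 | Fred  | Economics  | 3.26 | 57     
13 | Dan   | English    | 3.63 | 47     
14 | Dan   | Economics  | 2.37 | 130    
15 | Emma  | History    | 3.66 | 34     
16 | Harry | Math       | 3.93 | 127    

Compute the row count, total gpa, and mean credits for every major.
SELECT major,
       COUNT(*) as cnt,
       SUM(gpa) as total_gpa,
       AVG(credits) as avg_credits
FROM students
GROUP BY major

Result:
  Chemistry: 2 records, 5.33 total gpa, 72.00 avg credits
  Economics: 4 records, 12.60 total gpa, 75.25 avg credits
  English: 5 records, 15.44 total gpa, 72.40 avg credits
  History: 2 records, 6.72 total gpa, 43.50 avg credits
  Math: 1 records, 3.93 total gpa, 127.00 avg credits
  Psychology: 2 records, 6.16 total gpa, 87.00 avg credits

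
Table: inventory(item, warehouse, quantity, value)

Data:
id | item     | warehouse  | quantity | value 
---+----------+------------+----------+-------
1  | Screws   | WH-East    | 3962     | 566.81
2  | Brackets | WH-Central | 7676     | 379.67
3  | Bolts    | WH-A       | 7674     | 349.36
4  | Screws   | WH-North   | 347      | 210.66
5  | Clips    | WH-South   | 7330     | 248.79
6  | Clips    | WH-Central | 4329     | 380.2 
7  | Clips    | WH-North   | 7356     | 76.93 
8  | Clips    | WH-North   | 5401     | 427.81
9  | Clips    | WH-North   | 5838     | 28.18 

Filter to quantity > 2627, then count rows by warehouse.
SELECT warehouse, COUNT(*)
FROM inventory
WHERE quantity > 2627
GROUP BY warehouse

Note: WHERE filters rows before grouping.

Result:
  WH-A: 1
  WH-Central: 2
  WH-East: 1
  WH-North: 3
  WH-South: 1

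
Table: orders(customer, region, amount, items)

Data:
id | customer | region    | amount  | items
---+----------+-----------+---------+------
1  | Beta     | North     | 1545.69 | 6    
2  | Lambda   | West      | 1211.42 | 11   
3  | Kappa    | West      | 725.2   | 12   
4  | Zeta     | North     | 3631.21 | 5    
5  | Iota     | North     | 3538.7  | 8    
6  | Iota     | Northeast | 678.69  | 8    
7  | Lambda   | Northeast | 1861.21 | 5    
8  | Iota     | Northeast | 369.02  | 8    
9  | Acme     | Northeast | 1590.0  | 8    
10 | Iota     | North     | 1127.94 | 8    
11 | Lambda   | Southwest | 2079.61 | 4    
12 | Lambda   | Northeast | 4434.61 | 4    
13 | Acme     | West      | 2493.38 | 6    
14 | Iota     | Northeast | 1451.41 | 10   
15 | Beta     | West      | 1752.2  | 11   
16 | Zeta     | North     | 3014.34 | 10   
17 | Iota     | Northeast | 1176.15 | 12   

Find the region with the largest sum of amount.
SELECT region, SUM(amount) as val
FROM orders
GROUP BY region
ORDER BY val DESC
LIMIT 1

Result: North with sum(amount) = 12857.88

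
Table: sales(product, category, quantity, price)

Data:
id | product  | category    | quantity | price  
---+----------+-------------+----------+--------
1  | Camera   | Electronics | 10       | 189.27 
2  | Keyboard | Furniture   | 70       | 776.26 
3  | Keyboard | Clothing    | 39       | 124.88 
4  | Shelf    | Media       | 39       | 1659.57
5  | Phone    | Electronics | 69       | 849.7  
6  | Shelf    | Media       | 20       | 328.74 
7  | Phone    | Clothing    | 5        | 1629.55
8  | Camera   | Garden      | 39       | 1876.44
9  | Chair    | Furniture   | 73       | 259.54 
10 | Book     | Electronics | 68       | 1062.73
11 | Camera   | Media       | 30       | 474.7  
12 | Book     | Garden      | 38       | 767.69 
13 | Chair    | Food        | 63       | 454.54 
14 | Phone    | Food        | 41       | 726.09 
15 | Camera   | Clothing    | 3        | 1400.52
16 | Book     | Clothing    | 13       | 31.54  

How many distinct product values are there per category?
SELECT category, COUNT(DISTINCT product)
FROM sales
GROUP BY category

Result:
  Clothing: 4 distinct
  Electronics: 3 distinct
  Food: 2 distinct
  Furniture: 2 distinct
  Garden: 2 distinct
  Media: 2 distinct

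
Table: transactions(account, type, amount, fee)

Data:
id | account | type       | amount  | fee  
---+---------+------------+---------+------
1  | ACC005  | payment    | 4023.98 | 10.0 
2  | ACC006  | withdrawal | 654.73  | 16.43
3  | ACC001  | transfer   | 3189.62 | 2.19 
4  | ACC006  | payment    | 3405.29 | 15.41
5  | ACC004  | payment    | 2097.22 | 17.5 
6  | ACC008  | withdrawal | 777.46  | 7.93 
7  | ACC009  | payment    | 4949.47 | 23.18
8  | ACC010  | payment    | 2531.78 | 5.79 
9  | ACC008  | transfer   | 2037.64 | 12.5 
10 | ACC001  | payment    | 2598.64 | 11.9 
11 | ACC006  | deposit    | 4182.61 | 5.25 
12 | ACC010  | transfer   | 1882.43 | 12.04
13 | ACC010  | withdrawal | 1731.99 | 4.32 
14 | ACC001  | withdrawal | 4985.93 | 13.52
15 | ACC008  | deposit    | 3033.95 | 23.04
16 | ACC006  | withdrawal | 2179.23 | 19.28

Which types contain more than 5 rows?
SELECT type, COUNT(*) as cnt
FROM transactions
GROUP BY type
HAVING COUNT(*) > 5

Result:
  payment: 6

Note: HAVING filters groups after aggregation, WHERE filters rows before.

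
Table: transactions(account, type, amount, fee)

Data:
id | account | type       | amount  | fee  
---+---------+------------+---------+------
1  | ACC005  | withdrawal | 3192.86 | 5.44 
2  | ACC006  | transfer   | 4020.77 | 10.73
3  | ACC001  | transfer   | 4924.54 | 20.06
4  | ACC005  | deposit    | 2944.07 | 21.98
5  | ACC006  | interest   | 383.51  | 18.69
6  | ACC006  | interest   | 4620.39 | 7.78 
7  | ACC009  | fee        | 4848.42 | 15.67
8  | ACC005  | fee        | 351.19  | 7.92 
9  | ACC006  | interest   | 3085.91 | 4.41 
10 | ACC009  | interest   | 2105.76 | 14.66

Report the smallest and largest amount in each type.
SELECT type, MIN(amount), MAX(amount)
FROM transactions
GROUP BY type

Result:
  deposit: min=2944.07, max=2944.07
  fee: min=351.19, max=4848.42
  interest: min=383.51, max=4620.39
  transfer: min=4020.77, max=4924.54
  withdrawal: min=3192.86, max=3192.86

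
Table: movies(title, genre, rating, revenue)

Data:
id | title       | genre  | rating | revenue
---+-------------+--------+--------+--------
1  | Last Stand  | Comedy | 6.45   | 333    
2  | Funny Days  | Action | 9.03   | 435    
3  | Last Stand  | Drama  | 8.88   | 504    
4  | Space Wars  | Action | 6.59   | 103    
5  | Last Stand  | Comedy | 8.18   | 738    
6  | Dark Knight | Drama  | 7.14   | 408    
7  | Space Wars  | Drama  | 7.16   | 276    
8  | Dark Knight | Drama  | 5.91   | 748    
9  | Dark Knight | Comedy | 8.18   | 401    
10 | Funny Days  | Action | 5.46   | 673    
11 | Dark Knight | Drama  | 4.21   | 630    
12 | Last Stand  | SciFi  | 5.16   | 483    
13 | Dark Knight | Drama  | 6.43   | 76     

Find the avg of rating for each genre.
SELECT genre, AVG(rating) as result
FROM movies
GROUP BY genre

Result:
  Action: 7.03
  Comedy: 7.60
  Drama: 6.62
  SciFi: 5.16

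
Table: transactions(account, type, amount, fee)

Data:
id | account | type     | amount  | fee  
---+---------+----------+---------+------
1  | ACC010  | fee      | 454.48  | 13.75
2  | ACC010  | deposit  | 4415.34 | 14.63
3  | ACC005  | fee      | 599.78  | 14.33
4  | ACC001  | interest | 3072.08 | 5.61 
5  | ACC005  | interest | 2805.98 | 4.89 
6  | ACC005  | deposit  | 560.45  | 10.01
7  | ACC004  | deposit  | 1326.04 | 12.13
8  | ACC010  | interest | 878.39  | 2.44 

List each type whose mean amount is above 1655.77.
SELECT type, AVG(amount)
FROM transactions
GROUP BY type
HAVING AVG(amount) > 1655.77

Result:
  deposit: avg=2100.61
  interest: avg=2252.15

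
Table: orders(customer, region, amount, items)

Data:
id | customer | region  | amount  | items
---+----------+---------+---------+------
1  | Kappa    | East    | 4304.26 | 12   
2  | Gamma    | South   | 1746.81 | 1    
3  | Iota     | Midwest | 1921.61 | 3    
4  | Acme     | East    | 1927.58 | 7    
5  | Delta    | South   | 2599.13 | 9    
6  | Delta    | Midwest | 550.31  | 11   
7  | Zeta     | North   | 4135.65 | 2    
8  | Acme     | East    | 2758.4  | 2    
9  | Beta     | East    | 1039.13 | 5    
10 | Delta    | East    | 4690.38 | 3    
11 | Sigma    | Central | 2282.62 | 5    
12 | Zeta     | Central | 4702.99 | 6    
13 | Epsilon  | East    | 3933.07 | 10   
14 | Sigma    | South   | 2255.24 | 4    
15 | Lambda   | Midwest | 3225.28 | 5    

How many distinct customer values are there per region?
SELECT region, COUNT(DISTINCT customer)
FROM orders
GROUP BY region

Result:
  Central: 2 distinct
  East: 5 distinct
  Midwest: 3 distinct
  North: 1 distinct
  South: 3 distinct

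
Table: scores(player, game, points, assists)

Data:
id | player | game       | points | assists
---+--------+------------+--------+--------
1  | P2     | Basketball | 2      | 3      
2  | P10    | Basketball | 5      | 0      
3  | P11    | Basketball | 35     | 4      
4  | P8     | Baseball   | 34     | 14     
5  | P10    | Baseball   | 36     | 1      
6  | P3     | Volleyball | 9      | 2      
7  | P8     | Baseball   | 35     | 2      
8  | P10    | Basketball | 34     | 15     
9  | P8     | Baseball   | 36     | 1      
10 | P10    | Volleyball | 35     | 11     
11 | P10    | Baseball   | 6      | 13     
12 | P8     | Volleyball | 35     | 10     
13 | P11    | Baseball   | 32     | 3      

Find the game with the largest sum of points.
SELECT game, SUM(points) as val
FROM scores
GROUP BY game
ORDER BY val DESC
LIMIT 1

Result: Baseball with sum(points) = 179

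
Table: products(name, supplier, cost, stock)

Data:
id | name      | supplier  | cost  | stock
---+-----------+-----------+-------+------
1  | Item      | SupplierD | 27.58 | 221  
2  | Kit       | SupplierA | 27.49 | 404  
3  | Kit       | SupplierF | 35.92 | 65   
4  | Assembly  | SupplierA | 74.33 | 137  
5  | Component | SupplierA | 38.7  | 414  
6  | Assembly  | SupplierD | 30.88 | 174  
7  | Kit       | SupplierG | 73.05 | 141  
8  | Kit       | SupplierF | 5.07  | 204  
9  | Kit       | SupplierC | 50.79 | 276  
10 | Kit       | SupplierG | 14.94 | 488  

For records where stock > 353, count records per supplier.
SELECT supplier, COUNT(*)
FROM products
WHERE stock > 353
GROUP BY supplier

Note: WHERE filters rows before grouping.

Result:
  SupplierA: 2
  SupplierG: 1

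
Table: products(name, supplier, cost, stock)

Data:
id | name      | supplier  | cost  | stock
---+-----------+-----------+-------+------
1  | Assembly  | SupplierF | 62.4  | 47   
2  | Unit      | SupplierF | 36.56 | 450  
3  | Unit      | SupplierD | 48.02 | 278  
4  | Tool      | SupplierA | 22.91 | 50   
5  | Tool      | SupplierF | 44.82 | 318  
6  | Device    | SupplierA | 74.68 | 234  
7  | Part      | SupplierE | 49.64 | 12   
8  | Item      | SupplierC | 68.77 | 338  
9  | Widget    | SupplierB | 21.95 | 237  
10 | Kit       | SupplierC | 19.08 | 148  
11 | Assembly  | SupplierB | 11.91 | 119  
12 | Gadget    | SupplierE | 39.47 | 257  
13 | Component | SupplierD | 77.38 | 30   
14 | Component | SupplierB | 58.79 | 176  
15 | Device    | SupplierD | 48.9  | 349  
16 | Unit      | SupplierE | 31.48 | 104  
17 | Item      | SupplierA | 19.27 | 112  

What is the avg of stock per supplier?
SELECT supplier, AVG(stock) as result
FROM products
GROUP BY supplier

Result:
  SupplierA: 132.00
  SupplierB: 177.33
  SupplierC: 243.00
  SupplierD: 219.00
  SupplierE: 124.33
  SupplierF: 271.67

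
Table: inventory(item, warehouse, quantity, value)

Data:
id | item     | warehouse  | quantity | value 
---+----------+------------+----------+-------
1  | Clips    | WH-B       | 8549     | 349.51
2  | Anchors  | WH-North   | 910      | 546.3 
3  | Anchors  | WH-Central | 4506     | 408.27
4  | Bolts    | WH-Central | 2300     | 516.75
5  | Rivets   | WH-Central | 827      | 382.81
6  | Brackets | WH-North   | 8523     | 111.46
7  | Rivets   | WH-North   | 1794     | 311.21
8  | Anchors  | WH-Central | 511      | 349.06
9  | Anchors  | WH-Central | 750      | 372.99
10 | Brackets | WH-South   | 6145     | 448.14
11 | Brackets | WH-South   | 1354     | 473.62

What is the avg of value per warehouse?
SELECT warehouse, AVG(value) as result
FROM inventory
GROUP BY warehouse

Result:
  WH-B: 349.51
  WH-Central: 405.98
  WH-North: 322.99
  WH-South: 460.88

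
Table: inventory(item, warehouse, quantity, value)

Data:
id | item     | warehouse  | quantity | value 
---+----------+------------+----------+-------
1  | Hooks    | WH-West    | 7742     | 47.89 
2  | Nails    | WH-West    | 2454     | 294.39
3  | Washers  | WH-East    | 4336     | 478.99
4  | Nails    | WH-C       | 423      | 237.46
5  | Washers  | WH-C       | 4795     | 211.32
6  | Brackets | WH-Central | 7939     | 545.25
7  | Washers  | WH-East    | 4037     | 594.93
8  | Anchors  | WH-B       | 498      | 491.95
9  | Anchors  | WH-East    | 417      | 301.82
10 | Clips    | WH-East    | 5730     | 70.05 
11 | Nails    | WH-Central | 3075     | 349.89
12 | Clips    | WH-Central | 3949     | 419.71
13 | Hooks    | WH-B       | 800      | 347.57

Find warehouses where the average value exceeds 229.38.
SELECT warehouse, AVG(value)
FROM inventory
GROUP BY warehouse
HAVING AVG(value) > 229.38

Result:
  WH-B: avg=419.76
  WH-Central: avg=438.28
  WH-East: avg=361.45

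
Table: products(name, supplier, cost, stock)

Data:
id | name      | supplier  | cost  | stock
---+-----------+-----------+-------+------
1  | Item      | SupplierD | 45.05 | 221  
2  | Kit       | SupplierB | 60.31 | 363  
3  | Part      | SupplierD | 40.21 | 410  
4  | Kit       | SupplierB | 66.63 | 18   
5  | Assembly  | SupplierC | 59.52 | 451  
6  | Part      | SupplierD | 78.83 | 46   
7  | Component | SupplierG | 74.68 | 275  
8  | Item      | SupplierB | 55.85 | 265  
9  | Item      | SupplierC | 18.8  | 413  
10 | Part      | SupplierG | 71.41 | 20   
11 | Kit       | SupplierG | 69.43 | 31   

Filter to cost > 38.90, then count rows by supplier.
SELECT supplier, COUNT(*)
FROM products
WHERE cost > 38.90
GROUP BY supplier

Note: WHERE filters rows before grouping.

Result:
  SupplierB: 3
  SupplierC: 1
  SupplierD: 3
  SupplierG: 3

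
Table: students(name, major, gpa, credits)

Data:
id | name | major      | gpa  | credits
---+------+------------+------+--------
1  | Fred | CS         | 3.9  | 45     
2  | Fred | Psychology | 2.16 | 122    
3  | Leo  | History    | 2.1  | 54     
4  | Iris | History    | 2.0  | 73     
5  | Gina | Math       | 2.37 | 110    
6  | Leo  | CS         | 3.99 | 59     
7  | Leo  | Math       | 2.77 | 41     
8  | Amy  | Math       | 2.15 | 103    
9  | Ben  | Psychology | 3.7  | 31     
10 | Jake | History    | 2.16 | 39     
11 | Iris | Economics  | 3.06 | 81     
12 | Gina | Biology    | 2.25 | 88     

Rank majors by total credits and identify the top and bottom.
SELECT major, SUM(credits)
FROM students
GROUP BY major
ORDER BY SUM(credits)

All groups:
  Economics: 81
  Biology: 88
  CS: 104
  Psychology: 153
  History: 166
  Math: 254

Highest: Math (254)
Lowest: Economics (81)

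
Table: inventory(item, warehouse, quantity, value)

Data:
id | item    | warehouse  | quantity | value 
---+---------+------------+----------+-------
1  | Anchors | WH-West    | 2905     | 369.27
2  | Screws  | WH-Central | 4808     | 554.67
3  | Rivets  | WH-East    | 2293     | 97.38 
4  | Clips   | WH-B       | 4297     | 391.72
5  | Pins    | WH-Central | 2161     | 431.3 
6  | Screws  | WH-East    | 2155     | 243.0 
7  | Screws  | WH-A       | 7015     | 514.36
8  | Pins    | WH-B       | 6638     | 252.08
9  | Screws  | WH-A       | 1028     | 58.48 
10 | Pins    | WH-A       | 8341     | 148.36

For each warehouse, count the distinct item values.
SELECT warehouse, COUNT(DISTINCT item)
FROM inventory
GROUP BY warehouse

Result:
  WH-A: 2 distinct
  WH-B: 2 distinct
  WH-Central: 2 distinct
  WH-East: 2 distinct
  WH-West: 1 distinct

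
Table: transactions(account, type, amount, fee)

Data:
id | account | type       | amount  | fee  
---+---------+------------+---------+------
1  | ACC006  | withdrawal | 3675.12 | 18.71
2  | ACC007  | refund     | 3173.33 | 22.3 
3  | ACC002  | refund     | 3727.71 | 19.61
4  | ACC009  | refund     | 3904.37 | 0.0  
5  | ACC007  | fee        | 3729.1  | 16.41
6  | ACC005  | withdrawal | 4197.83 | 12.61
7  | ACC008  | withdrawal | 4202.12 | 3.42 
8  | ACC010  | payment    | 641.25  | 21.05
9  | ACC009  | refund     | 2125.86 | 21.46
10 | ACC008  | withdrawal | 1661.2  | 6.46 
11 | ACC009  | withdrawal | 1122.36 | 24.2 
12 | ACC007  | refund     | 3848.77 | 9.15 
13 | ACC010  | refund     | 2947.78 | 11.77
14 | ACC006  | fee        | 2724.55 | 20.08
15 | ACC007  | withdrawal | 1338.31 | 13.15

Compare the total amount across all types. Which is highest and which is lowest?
SELECT type, SUM(amount)
FROM transactions
GROUP BY type
ORDER BY SUM(amount)

All groups:
  payment: 641.25
  fee: 6453.65
  withdrawal: 16196.94
  refund: 19727.82

Highest: refund (19727.82)
Lowest: payment (641.25)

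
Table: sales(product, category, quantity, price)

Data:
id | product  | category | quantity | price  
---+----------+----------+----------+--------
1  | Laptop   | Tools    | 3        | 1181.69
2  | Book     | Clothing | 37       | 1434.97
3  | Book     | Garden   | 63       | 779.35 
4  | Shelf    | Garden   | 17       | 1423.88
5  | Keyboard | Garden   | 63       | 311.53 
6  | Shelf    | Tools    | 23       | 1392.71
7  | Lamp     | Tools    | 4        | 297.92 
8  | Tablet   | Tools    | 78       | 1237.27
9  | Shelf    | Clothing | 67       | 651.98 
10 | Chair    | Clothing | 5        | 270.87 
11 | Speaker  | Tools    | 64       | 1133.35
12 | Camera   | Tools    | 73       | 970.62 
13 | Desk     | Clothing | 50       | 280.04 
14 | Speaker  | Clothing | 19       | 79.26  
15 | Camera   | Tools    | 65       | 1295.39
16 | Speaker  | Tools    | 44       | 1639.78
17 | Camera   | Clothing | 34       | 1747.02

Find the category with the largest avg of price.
SELECT category, AVG(price) as val
FROM sales
GROUP BY category
ORDER BY val DESC
LIMIT 1

Result: Tools with avg(price) = 1143.59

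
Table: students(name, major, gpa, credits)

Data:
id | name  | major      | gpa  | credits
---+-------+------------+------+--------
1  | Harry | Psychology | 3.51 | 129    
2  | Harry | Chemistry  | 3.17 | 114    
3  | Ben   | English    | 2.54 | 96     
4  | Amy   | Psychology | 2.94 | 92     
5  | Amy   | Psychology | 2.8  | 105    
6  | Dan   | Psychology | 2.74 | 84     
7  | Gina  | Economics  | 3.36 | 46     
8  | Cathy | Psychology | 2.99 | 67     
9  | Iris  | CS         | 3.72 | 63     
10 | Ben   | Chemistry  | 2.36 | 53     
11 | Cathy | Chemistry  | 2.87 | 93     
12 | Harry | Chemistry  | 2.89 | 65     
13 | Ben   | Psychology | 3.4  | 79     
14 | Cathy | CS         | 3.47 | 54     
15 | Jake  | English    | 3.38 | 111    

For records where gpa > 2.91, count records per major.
SELECT major, COUNT(*)
FROM students
WHERE gpa > 2.91
GROUP BY major

Note: WHERE filters rows before grouping.

Result:
  CS: 2
  Chemistry: 1
  Economics: 1
  English: 1
  Psychology: 4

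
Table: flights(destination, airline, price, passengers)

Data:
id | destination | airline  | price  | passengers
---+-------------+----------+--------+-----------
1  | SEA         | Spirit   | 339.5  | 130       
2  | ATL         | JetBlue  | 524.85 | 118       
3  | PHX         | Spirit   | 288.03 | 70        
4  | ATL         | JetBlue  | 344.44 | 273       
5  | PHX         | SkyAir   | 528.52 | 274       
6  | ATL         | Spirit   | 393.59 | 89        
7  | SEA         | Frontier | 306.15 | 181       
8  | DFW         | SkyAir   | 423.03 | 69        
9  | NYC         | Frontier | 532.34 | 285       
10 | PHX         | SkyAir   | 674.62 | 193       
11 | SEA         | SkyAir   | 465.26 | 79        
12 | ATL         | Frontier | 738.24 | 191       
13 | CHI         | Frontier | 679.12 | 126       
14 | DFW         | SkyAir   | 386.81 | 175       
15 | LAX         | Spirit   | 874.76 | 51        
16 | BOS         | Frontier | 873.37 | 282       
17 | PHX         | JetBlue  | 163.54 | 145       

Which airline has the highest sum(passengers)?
SELECT airline, SUM(passengers) as val
FROM flights
GROUP BY airline
ORDER BY val DESC
LIMIT 1

Result: Frontier with sum(passengers) = 1065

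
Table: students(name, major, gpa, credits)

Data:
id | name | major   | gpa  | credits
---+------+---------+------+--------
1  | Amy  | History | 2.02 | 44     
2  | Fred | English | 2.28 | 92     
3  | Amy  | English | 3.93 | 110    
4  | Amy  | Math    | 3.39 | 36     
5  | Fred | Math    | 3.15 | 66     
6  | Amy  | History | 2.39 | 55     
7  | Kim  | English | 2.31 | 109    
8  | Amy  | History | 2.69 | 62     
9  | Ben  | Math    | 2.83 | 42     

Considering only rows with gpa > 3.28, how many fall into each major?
SELECT major, COUNT(*)
FROM students
WHERE gpa > 3.28
GROUP BY major

Note: WHERE filters rows before grouping.

Result:
  English: 1
  Math: 1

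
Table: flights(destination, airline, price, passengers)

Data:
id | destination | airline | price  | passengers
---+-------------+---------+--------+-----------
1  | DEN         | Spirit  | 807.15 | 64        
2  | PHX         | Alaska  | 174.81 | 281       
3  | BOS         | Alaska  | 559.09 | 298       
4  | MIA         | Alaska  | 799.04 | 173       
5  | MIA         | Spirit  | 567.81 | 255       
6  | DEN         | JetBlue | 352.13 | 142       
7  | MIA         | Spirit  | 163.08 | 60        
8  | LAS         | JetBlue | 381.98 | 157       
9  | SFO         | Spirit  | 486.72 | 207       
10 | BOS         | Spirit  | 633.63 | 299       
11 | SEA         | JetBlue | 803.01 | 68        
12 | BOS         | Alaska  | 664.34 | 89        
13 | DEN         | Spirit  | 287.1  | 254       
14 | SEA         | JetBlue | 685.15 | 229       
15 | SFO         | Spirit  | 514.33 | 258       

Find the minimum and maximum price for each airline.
SELECT airline, MIN(price), MAX(price)
FROM flights
GROUP BY airline

Result:
  Alaska: min=174.81, max=799.04
  JetBlue: min=352.13, max=803.01
  Spirit: min=163.08, max=807.15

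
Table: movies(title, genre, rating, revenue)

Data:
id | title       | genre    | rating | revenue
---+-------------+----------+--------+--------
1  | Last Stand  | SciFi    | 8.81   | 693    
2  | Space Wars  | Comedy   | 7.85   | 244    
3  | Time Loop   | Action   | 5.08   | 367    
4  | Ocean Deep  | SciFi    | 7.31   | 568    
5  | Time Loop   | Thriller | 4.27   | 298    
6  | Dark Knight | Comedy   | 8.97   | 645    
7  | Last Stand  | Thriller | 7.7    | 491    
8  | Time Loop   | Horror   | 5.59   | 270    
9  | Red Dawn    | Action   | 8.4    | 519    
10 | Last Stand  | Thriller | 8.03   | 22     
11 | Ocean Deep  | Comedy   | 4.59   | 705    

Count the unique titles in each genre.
SELECT genre, COUNT(DISTINCT title)
FROM movies
GROUP BY genre

Result:
  Action: 2 distinct
  Comedy: 3 distinct
  Horror: 1 distinct
  SciFi: 2 distinct
  Thriller: 2 distinct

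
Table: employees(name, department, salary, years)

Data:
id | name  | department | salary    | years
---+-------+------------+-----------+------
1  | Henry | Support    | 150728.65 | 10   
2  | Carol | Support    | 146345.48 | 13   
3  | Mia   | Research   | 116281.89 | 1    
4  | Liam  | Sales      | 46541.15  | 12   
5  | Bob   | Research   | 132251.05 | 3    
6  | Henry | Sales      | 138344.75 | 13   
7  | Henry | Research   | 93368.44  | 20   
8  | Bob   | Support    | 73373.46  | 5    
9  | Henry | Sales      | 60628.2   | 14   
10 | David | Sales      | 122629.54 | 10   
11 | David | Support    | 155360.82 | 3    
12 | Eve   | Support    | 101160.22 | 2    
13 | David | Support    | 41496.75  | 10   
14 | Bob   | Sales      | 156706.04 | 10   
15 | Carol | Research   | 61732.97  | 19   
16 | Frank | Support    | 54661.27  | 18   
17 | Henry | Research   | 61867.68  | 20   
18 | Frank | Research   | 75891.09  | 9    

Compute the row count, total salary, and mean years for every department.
SELECT department,
       COUNT(*) as cnt,
       SUM(salary) as total_salary,
       AVG(years) as avg_years
FROM employees
GROUP BY department

Result:
  Research: 6 records, 541393.12 total salary, 12.00 avg years
  Sales: 5 records, 524849.68 total salary, 11.80 avg years
  Support: 7 records, 723126.65 total salary, 8.71 avg years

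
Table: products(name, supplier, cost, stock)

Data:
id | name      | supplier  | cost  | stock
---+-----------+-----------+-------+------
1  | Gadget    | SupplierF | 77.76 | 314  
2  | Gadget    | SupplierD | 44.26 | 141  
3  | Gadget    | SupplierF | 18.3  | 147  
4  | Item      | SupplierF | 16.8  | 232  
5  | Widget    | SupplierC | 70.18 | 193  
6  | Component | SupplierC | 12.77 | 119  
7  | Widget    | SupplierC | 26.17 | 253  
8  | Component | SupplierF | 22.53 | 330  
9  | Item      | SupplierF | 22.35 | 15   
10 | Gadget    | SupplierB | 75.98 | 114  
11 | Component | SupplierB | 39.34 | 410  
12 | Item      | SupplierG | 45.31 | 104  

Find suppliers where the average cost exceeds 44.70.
SELECT supplier, AVG(cost)
FROM products
GROUP BY supplier
HAVING AVG(cost) > 44.70

Result:
  SupplierB: avg=57.66
  SupplierG: avg=45.31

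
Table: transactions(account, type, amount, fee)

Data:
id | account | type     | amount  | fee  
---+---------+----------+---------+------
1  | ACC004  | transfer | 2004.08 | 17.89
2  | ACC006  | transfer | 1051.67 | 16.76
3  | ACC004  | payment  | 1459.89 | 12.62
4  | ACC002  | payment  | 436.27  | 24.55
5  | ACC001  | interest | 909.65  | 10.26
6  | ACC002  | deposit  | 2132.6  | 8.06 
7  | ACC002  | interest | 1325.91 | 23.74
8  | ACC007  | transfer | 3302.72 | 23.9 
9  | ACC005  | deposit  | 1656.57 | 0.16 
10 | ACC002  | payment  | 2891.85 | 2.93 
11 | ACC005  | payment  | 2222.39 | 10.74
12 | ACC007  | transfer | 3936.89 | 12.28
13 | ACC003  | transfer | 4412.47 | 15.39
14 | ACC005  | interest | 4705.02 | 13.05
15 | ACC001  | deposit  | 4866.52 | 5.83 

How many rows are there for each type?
SELECT type, COUNT(*) as count
FROM transactions
GROUP BY type

Result:
  deposit: 3
  interest: 3
  payment: 4
  transfer: 5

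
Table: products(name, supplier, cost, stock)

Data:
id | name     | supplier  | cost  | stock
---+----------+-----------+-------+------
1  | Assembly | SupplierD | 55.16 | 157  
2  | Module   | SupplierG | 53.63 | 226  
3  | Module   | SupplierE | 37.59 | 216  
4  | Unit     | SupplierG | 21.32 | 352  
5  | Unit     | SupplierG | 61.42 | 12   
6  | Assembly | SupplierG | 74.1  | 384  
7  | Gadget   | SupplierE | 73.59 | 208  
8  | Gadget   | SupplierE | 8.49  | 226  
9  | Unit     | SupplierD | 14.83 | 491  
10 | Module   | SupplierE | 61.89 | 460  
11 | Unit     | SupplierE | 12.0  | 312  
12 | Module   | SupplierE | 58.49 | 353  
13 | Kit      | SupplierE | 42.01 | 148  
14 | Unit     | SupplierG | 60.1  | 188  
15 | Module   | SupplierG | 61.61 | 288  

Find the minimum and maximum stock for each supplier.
SELECT supplier, MIN(stock), MAX(stock)
FROM products
GROUP BY supplier

Result:
  SupplierD: min=157, max=491
  SupplierE: min=148, max=460
  SupplierG: min=12, max=384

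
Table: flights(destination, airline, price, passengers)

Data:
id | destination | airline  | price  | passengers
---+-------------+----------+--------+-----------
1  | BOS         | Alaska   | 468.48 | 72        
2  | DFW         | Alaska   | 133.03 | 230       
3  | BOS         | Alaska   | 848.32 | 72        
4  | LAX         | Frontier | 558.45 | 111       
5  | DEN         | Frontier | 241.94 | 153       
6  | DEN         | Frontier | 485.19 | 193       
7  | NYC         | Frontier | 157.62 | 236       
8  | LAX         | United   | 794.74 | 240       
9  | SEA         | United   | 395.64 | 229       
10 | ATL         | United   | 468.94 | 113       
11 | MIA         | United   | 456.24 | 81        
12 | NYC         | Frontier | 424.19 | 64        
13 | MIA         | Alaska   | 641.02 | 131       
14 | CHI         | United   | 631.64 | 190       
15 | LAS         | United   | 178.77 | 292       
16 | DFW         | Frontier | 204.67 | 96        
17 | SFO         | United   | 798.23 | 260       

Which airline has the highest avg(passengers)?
SELECT airline, AVG(passengers) as val
FROM flights
GROUP BY airline
ORDER BY val DESC
LIMIT 1

Result: United with avg(passengers) = 200.71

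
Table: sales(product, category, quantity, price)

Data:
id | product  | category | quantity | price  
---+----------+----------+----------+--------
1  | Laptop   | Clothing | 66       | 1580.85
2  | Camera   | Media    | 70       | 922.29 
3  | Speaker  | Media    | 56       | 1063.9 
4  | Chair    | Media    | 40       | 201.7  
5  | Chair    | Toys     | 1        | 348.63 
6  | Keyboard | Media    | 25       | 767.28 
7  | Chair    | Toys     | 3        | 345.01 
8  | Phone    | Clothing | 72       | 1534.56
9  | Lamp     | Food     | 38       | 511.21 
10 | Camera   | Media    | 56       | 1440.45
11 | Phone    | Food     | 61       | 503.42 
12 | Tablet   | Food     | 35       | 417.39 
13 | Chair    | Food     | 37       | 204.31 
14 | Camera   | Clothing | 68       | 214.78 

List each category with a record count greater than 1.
SELECT category, COUNT(*) as cnt
FROM sales
GROUP BY category
HAVING COUNT(*) > 1

Result:
  Clothing: 3
  Food: 4
  Media: 5
  Toys: 2

Note: HAVING filters groups after aggregation, WHERE filters rows before.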